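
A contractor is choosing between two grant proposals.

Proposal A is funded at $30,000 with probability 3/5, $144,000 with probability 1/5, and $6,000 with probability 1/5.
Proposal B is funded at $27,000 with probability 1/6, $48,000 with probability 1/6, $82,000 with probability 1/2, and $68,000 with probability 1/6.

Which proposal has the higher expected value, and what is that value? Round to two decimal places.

Proposal A = 3/5 × 30000 + 1/5 × 144000 + 1/5 × 6000 = 18000 + 28800 + 1200 = 48000
Proposal B = 1/6 × 27000 + 1/6 × 48000 + 1/2 × 82000 + 1/6 × 68000 = 4500 + 8000 + 41000 + 11333.3333 = 64833.3333

Proposal B ($64,833.33)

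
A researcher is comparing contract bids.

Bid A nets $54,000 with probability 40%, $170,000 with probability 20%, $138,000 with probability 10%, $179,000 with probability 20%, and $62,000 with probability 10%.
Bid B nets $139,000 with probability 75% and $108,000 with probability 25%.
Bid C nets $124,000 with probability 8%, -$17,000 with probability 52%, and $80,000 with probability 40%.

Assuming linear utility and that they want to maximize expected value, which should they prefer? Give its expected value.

Bid B ($131,250)

Bid A = 0.4 × 54000 + 0.2 × 170000 + 0.1 × 138000 + 0.2 × 179000 + 0.1 × 62000 = 21600 + 34000 + 13800 + 35800 + 6200 = 111400
Bid B = 0.75 × 139000 + 0.25 × 108000 = 104250 + 27000 = 131250
Bid C = 0.08 × 124000 + 0.52 × (-17000) + 0.4 × 80000 = 9920 − 8840 + 32000 = 33080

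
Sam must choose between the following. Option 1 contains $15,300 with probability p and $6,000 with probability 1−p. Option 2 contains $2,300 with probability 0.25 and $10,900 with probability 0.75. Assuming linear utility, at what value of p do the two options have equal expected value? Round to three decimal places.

p = 0.296

EV(Option 2) = 0.25 × 2300 + 0.75 × 10900 = 575 + 8175 = 8750
p·15300 + (1−p)·6000 = 8750
9300p + 6000 = 8750
p = (8750 − 6000) / 9300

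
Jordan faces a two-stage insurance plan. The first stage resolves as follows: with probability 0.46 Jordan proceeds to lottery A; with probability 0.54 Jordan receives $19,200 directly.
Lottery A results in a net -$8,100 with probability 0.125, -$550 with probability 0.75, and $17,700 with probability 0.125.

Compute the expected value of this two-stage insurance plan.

$10,730.25

EV(A) = 0.125 × (-8100) + 0.75 × (-550) + 0.125 × 17700 = -1012.5 − 412.5 + 2212.5 = 787.5
Branch B: 19200 (certain)
Overall = 0.46 × 787.5 + 0.54 × 19200 = 362.25 + 10368 = 10730.25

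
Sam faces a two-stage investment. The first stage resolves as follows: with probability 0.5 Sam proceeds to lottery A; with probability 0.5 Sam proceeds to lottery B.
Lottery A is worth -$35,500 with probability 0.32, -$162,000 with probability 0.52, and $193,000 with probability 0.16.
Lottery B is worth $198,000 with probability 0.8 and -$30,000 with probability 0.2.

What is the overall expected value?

$43,840

EV(A) = 0.32 × (-35500) + 0.52 × (-162000) + 0.16 × 193000 = -11360 − 84240 + 30880 = -64720
EV(B) = 0.8 × 198000 + 0.2 × (-30000) = 158400 − 6000 = 152400
Overall = 0.5 × (-64720) + 0.5 × 152400 = -32360 + 76200 = 43840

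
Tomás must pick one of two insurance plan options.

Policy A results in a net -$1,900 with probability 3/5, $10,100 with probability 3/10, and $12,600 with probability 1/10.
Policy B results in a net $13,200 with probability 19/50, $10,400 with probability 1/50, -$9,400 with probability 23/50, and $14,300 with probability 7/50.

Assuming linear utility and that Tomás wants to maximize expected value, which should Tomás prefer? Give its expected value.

Policy A ($3,150)

Policy A = 3/5 × (-1900) + 3/10 × 10100 + 1/10 × 12600 = -1140 + 3030 + 1260 = 3150
Policy B = 19/50 × 13200 + 1/50 × 10400 + 23/50 × (-9400) + 7/50 × 14300 = 5016 + 208 − 4324 + 2002 = 2902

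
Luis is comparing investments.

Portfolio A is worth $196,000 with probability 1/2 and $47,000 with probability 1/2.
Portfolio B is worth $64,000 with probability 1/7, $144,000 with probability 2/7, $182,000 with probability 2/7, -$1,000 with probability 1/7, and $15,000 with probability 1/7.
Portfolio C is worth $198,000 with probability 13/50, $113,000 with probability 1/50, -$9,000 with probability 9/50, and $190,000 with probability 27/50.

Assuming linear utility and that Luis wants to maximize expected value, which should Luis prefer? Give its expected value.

Portfolio A = 1/2 × 196000 + 1/2 × 47000 = 98000 + 23500 = 121500
Portfolio B = 1/7 × 64000 + 2/7 × 144000 + 2/7 × 182000 + 1/7 × (-1000) + 1/7 × 15000 = 9142.8571 + 41142.8571 + 52000 − 142.8571 + 2142.8571 = 104285.7143
Portfolio C = 13/50 × 198000 + 1/50 × 113000 + 9/50 × (-9000) + 27/50 × 190000 = 51480 + 2260 − 1620 + 102600 = 154720

Portfolio C ($154,720)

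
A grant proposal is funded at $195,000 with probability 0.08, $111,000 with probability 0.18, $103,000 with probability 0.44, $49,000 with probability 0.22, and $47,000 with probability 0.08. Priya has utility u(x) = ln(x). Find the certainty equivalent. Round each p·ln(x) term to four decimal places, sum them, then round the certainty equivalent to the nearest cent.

E[u] = 0.08·ln(195000) + 0.18·ln(111000) + 0.44·ln(103000) + 0.22·ln(49000) + 0.08·ln(47000) = 0.9745 + 2.0911 + 5.0787 + 2.3759 + 0.8606 = 11.3808
CE = e^11.3808 ≈ 87623.11

$87,623.11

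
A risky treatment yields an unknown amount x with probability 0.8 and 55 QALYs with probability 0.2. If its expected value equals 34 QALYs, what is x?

x = 28.75 QALYs

0.8·x + 0.2·55 = 34
0.8·x = 34 − 11 = 23
x = 23 / 0.8 = 28.75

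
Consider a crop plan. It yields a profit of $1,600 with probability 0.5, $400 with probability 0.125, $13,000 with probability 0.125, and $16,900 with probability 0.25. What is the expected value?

EV = 0.5 × 1600 + 0.125 × 400 + 0.125 × 13000 + 0.25 × 16900 = 800 + 50 + 1625 + 4225 = 6700

$6,700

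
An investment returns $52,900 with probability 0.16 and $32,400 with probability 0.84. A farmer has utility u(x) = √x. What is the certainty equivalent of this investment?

E[u] = 0.16·√52900 + 0.84·√32400 = 0.16·230 + 0.84·180 = 188
CE = (188)² = 35344

$35,344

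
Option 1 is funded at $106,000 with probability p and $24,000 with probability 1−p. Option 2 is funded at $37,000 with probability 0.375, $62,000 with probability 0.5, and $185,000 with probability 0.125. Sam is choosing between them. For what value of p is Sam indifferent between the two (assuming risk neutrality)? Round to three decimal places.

EV(Option 2) = 0.375 × 37000 + 0.5 × 62000 + 0.125 × 185000 = 13875 + 31000 + 23125 = 68000
p·106000 + (1−p)·24000 = 68000
82000p + 24000 = 68000
p = (68000 − 24000) / 82000

p = 0.537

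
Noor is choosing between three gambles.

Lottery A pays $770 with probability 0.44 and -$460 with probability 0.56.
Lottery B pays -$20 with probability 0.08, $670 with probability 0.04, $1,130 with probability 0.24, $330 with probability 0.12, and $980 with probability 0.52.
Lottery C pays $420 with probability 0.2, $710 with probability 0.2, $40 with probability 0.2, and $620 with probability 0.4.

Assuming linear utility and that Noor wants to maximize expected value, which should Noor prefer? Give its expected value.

Lottery B ($845.60)

Lottery A = 0.44 × 770 + 0.56 × (-460) = 338.8 − 257.6 = 81.2
Lottery B = 0.08 × (-20) + 0.04 × 670 + 0.24 × 1130 + 0.12 × 330 + 0.52 × 980 = -1.6 + 26.8 + 271.2 + 39.6 + 509.6 = 845.6
Lottery C = 0.2 × 420 + 0.2 × 710 + 0.2 × 40 + 0.4 × 620 = 84 + 142 + 8 + 248 = 482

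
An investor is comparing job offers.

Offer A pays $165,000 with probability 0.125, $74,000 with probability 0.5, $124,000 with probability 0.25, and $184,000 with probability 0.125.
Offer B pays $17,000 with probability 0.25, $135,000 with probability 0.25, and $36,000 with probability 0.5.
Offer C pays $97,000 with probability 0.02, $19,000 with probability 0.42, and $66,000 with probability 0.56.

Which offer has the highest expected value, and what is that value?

Offer A = 0.125 × 165000 + 0.5 × 74000 + 0.25 × 124000 + 0.125 × 184000 = 20625 + 37000 + 31000 + 23000 = 111625
Offer B = 0.25 × 17000 + 0.25 × 135000 + 0.5 × 36000 = 4250 + 33750 + 18000 = 56000
Offer C = 0.02 × 97000 + 0.42 × 19000 + 0.56 × 66000 = 1940 + 7980 + 36960 = 46880

Offer A ($111,625)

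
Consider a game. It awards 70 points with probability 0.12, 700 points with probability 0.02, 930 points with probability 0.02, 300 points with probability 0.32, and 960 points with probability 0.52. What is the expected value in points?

EV = 0.12 × 70 + 0.02 × 700 + 0.02 × 930 + 0.32 × 300 + 0.52 × 960 = 8.4 + 14 + 18.6 + 96 + 499.2 = 636.2

636.2 points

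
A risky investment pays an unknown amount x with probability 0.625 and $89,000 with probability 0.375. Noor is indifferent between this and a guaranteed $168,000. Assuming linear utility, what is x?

x = $215,400

0.625·x + 0.375·89000 = 168000
0.625·x = 168000 − 33375 = 134625
x = 134625 / 0.625 = 215400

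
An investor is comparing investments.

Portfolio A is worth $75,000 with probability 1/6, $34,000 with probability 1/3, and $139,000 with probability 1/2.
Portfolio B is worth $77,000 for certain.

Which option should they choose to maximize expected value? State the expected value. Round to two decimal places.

Portfolio A = 1/6 × 75000 + 1/3 × 34000 + 1/2 × 139000 = 12500 + 11333.3333 + 69500 = 93333.3333
Portfolio B: 77000 (certain)

Portfolio A ($93,333.33)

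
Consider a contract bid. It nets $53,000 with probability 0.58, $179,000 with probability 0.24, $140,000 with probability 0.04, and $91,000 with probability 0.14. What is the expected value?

EV = 0.58 × 53000 + 0.24 × 179000 + 0.04 × 140000 + 0.14 × 91000 = 30740 + 42960 + 5600 + 12740 = 92040

$92,040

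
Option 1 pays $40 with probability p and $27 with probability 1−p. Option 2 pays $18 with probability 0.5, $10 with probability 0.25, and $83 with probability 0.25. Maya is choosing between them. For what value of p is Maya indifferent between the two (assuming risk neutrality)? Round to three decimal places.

EV(Option 2) = 0.5 × 18 + 0.25 × 10 + 0.25 × 83 = 9 + 2.5 + 20.75 = 32.25
p·40 + (1−p)·27 = 32.25
13p + 27 = 32.25
p = (32.25 − 27) / 13

p = 0.404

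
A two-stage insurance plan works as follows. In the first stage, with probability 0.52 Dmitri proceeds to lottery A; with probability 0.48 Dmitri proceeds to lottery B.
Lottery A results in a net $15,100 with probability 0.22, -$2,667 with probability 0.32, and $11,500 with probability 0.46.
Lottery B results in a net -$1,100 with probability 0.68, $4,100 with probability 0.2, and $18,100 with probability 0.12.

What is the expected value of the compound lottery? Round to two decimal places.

EV(A) = 0.22 × 15100 + 0.32 × (-2667) + 0.46 × 11500 = 3322 − 853.44 + 5290 = 7758.56
EV(B) = 0.68 × (-1100) + 0.2 × 4100 + 0.12 × 18100 = -748 + 820 + 2172 = 2244
Overall = 0.52 × 7758.56 + 0.48 × 2244 = 4034.4512 + 1077.12 = 5111.5712

$5,111.57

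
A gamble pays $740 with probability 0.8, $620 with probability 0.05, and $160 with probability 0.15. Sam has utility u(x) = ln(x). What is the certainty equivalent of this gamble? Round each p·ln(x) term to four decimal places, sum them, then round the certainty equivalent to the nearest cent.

E[u] = 0.8·ln(740) + 0.05·ln(620) + 0.15·ln(160) = 5.2853 + 0.3215 + 0.7613 = 6.3681
CE = e^6.3681 ≈ 582.95

$582.95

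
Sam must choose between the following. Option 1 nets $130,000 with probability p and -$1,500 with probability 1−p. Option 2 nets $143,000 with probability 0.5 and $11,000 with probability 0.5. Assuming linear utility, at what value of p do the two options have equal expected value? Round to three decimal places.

p = 0.597

EV(Option 2) = 0.5 × 143000 + 0.5 × 11000 = 71500 + 5500 = 77000
p·130000 + (1−p)·(-1500) = 77000
131500p − 1500 = 77000
p = (77000 + 1500) / 131500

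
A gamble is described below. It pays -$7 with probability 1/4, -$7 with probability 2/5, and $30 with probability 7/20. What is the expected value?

$5.95

EV = 1/4 × (-7) + 2/5 × (-7) + 7/20 × 30 = -1.75 − 2.8 + 10.5 = 5.95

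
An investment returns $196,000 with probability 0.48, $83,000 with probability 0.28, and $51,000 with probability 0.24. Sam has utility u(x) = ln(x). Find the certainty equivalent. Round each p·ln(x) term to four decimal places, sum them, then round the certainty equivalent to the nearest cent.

$111,535.70

E[u] = 0.48·ln(196000) + 0.28·ln(83000) + 0.24·ln(51000) = 5.8492 + 3.1714 + 2.6015 = 11.6221
CE = e^11.6221 ≈ 111535.70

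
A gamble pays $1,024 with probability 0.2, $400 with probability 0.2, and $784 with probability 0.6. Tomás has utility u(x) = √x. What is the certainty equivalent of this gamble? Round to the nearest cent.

E[u] = 0.2·√1024 + 0.2·√400 + 0.6·√784 = 0.2·32 + 0.2·20 + 0.6·28 = 27.2
CE = (27.2)² = 739.84

$739.84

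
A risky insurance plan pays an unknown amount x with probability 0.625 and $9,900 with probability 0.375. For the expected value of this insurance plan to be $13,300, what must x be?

x = $15,340

0.625·x + 0.375·9900 = 13300
0.625·x = 13300 − 3712.5 = 9587.5
x = 9587.5 / 0.625 = 15340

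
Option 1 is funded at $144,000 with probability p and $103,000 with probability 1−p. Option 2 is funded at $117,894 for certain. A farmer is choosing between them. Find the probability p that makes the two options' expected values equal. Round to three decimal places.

p = 0.363

p·144000 + (1−p)·103000 = 117894
41000p + 103000 = 117894
p = (117894 − 103000) / 41000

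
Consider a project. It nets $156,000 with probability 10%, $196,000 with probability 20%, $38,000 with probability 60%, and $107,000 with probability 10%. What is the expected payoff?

EV = 0.1 × 156000 + 0.2 × 196000 + 0.6 × 38000 + 0.1 × 107000 = 15600 + 39200 + 22800 + 10700 = 88300

$88,300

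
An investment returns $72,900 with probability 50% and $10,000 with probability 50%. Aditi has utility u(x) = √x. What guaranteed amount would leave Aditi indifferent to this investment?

E[u] = 0.5·√72900 + 0.5·√10000 = 0.5·270 + 0.5·100 = 185
CE = (185)² = 34225

$34,225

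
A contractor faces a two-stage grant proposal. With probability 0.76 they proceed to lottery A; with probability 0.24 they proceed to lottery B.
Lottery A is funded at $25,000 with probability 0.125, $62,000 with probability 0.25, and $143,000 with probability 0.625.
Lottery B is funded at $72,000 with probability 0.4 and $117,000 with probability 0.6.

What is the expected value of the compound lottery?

EV(A) = 0.125 × 25000 + 0.25 × 62000 + 0.625 × 143000 = 3125 + 15500 + 89375 = 108000
EV(B) = 0.4 × 72000 + 0.6 × 117000 = 28800 + 70200 = 99000
Overall = 0.76 × 108000 + 0.24 × 99000 = 82080 + 23760 = 105840

$105,840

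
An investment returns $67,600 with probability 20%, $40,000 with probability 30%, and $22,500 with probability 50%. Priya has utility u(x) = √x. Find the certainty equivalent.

E[u] = 0.2·√67600 + 0.3·√40000 + 0.5·√22500 = 0.2·260 + 0.3·200 + 0.5·150 = 187
CE = (187)² = 34969

$34,969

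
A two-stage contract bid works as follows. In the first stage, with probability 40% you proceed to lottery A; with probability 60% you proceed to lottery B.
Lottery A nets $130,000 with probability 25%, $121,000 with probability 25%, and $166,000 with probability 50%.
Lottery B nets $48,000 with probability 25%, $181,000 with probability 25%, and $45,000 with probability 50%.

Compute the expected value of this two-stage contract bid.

EV(A) = 0.25 × 130000 + 0.25 × 121000 + 0.5 × 166000 = 32500 + 30250 + 83000 = 145750
EV(B) = 0.25 × 48000 + 0.25 × 181000 + 0.5 × 45000 = 12000 + 45250 + 22500 = 79750
Overall = 0.4 × 145750 + 0.6 × 79750 = 58300 + 47850 = 106150

$106,150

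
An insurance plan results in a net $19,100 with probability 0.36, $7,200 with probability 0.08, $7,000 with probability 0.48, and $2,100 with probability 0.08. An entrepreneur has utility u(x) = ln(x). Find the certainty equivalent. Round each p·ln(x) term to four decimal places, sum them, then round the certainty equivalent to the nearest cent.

E[u] = 0.36·ln(19100) + 0.08·ln(7200) + 0.48·ln(7000) + 0.08·ln(2100) = 3.5487 + 0.7105 + 4.2498 + 0.6120 = 9.1210
CE = e^9.1210 ≈ 9145.34

$9,145.34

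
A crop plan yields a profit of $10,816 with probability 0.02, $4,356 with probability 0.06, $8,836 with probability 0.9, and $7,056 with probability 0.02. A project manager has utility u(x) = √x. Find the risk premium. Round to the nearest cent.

E[u] = 0.02·√10816 + 0.06·√4356 + 0.9·√8836 + 0.02·√7056 = 0.02·104 + 0.06·66 + 0.9·94 + 0.02·84 = 92.32
CE = (92.32)² = 8522.9824
Risk premium = EV − CE = 8571.2 − 8522.9824 = 48.2176

$48.22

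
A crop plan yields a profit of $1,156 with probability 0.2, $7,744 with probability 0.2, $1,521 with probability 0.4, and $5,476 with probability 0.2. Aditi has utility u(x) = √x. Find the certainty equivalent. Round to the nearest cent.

E[u] = 0.2·√1156 + 0.2·√7744 + 0.4·√1521 + 0.2·√5476 = 0.2·34 + 0.2·88 + 0.4·39 + 0.2·74 = 54.8
CE = (54.8)² = 3003.04

$3,003.04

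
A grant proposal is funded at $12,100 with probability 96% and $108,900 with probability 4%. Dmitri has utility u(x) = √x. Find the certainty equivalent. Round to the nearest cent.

E[u] = 0.96·√12100 + 0.04·√108900 = 0.96·110 + 0.04·330 = 118.8
CE = (118.8)² = 14113.44

$14,113.44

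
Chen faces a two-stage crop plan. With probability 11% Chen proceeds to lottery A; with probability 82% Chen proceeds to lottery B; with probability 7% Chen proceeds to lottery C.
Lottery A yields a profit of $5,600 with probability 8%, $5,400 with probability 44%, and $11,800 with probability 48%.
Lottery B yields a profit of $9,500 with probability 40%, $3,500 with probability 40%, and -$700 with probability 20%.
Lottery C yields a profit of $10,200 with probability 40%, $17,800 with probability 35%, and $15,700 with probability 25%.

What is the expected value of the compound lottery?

$6,079.33

EV(A) = 0.08 × 5600 + 0.44 × 5400 + 0.48 × 11800 = 448 + 2376 + 5664 = 8488
EV(B) = 0.4 × 9500 + 0.4 × 3500 + 0.2 × (-700) = 3800 + 1400 − 140 = 5060
EV(C) = 0.4 × 10200 + 0.35 × 17800 + 0.25 × 15700 = 4080 + 6230 + 3925 = 14235
Overall = 0.11 × 8488 + 0.82 × 5060 + 0.07 × 14235 = 933.68 + 4149.2 + 996.45 = 6079.33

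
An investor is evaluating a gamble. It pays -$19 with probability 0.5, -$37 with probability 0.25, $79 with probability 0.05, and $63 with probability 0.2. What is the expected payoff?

-$2.20

EV = 0.5 × (-19) + 0.25 × (-37) + 0.05 × 79 + 0.2 × 63 = -9.5 − 9.25 + 3.95 + 12.6 = -2.2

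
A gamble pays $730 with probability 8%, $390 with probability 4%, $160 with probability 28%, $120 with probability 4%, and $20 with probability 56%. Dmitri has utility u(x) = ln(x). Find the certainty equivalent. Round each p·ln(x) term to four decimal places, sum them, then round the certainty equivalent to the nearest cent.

$57.75

E[u] = 0.08·ln(730) + 0.04·ln(390) + 0.28·ln(160) + 0.04·ln(120) + 0.56·ln(20) = 0.5274 + 0.2386 + 1.4210 + 0.1915 + 1.6776 = 4.0561
CE = e^4.0561 ≈ 57.75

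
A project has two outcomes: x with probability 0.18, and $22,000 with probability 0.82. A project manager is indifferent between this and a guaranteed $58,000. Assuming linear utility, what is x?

x = $222,000

0.18·x + 0.82·22000 = 58000
0.18·x = 58000 − 18040 = 39960
x = 39960 / 0.18 = 222000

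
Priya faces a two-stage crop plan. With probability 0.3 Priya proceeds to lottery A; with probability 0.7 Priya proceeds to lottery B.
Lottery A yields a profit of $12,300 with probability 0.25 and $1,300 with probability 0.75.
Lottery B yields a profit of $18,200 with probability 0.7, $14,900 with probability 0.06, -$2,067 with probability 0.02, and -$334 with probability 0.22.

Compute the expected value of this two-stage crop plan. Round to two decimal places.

EV(A) = 0.25 × 12300 + 0.75 × 1300 = 3075 + 975 = 4050
EV(B) = 0.7 × 18200 + 0.06 × 14900 + 0.02 × (-2067) + 0.22 × (-334) = 12740 + 894 − 41.34 − 73.48 = 13519.18
Overall = 0.3 × 4050 + 0.7 × 13519.18 = 1215 + 9463.426 = 10678.426

$10,678.43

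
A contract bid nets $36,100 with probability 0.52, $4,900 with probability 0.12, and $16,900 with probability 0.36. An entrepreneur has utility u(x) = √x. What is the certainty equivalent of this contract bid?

E[u] = 0.52·√36100 + 0.12·√4900 + 0.36·√16900 = 0.52·190 + 0.12·70 + 0.36·130 = 154
CE = (154)² = 23716

$23,716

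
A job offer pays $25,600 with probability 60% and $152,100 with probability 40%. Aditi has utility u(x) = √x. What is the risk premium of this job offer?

$12,696

E[u] = 0.6·√25600 + 0.4·√152100 = 0.6·160 + 0.4·390 = 252
CE = (252)² = 63504
Risk premium = EV − CE = 76200 − 63504 = 12696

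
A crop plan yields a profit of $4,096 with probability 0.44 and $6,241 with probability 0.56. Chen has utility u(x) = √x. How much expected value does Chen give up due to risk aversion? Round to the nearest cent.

$55.44

E[u] = 0.44·√4096 + 0.56·√6241 = 0.44·64 + 0.56·79 = 72.4
CE = (72.4)² = 5241.76
Risk premium = EV − CE = 5297.2 − 5241.76 = 55.44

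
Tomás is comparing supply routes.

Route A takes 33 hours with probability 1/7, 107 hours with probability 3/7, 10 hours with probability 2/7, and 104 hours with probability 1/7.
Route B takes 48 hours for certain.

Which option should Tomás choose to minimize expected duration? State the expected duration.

Route A = 1/7 × 33 + 3/7 × 107 + 2/7 × 10 + 1/7 × 104 = 4.7143 + 45.8571 + 2.8571 + 14.8571 = 68.2857
Route B: 48 (certain)

Route B (48 hours)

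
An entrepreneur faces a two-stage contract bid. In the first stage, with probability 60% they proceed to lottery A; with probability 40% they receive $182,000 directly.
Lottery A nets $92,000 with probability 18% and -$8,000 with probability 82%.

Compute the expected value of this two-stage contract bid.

$78,800

EV(A) = 0.18 × 92000 + 0.82 × (-8000) = 16560 − 6560 = 10000
Branch B: 182000 (certain)
Overall = 0.6 × 10000 + 0.4 × 182000 = 6000 + 72800 = 78800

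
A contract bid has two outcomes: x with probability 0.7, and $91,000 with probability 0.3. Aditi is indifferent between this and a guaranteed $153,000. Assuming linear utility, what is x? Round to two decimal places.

0.7·x + 0.3·91000 = 153000
0.7·x = 153000 − 27300 = 125700
x = 125700 / 0.7 = 179571.4286

x = $179,571.43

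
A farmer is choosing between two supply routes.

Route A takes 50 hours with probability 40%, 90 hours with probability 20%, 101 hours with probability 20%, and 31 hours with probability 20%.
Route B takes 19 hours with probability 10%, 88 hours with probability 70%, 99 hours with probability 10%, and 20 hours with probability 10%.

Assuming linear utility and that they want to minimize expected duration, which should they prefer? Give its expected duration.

Route A (64.4 hours)

Route A = 0.4 × 50 + 0.2 × 90 + 0.2 × 101 + 0.2 × 31 = 20 + 18 + 20.2 + 6.2 = 64.4
Route B = 0.1 × 19 + 0.7 × 88 + 0.1 × 99 + 0.1 × 20 = 1.9 + 61.6 + 9.9 + 2 = 75.4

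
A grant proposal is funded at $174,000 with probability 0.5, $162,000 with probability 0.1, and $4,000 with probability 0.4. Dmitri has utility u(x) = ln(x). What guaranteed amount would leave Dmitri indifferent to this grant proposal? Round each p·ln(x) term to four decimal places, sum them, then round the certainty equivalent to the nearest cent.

E[u] = 0.5·ln(174000) + 0.1·ln(162000) + 0.4·ln(4000) = 6.0334 + 1.1995 + 3.3176 = 10.5505
CE = e^10.5505 ≈ 38196.53

$38,196.53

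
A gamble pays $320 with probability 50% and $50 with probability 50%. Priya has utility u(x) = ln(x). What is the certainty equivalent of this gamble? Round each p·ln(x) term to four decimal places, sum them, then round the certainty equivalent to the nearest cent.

$126.49

E[u] = 0.5·ln(320) + 0.5·ln(50) = 2.8842 + 1.9560 = 4.8402
CE = e^4.8402 ≈ 126.49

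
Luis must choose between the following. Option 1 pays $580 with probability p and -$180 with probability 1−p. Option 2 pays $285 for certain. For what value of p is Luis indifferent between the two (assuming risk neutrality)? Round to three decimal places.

p = 0.612

p·580 + (1−p)·(-180) = 285
760p − 180 = 285
p = (285 + 180) / 760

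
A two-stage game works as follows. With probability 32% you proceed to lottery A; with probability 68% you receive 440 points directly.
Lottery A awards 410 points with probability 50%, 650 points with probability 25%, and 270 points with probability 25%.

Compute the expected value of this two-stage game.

EV(A) = 0.5 × 410 + 0.25 × 650 + 0.25 × 270 = 205 + 162.5 + 67.5 = 435
Branch B: 440 (certain)
Overall = 0.32 × 435 + 0.68 × 440 = 139.2 + 299.2 = 438.4

438.4 points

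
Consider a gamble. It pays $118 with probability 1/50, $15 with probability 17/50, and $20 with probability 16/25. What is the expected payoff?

$20.26

EV = 1/50 × 118 + 17/50 × 15 + 16/25 × 20 = 2.36 + 5.1 + 12.8 = 20.26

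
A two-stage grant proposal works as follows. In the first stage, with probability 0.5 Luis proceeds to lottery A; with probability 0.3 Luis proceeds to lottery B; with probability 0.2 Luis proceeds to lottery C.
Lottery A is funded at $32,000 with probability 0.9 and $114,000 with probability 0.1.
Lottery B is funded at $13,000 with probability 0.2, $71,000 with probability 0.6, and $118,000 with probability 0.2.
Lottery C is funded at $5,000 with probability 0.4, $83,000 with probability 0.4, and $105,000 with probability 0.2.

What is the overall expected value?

EV(A) = 0.9 × 32000 + 0.1 × 114000 = 28800 + 11400 = 40200
EV(B) = 0.2 × 13000 + 0.6 × 71000 + 0.2 × 118000 = 2600 + 42600 + 23600 = 68800
EV(C) = 0.4 × 5000 + 0.4 × 83000 + 0.2 × 105000 = 2000 + 33200 + 21000 = 56200
Overall = 0.5 × 40200 + 0.3 × 68800 + 0.2 × 56200 = 20100 + 20640 + 11240 = 51980

$51,980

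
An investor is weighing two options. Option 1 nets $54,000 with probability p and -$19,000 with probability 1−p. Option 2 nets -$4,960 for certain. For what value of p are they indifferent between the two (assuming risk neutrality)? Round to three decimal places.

p = 0.192

p·54000 + (1−p)·(-19000) = -4960
73000p − 19000 = -4960
p = (-4960 + 19000) / 73000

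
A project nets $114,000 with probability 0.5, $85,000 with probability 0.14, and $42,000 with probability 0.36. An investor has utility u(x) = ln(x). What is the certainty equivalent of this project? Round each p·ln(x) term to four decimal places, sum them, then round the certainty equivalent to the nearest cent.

E[u] = 0.5·ln(114000) + 0.14·ln(85000) + 0.36·ln(42000) = 5.8220 + 1.5891 + 3.8324 = 11.2435
CE = e^11.2435 ≈ 76381.82

$76,381.82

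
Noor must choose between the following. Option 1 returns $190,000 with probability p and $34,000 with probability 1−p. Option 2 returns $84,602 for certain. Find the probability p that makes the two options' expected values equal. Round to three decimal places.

p·190000 + (1−p)·34000 = 84602
156000p + 34000 = 84602
p = (84602 − 34000) / 156000

p = 0.324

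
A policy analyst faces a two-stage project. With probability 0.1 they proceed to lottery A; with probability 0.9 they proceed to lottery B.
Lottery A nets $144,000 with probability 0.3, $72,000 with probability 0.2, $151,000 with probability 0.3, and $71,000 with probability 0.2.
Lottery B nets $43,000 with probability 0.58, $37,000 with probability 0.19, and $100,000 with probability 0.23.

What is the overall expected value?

$61,183

EV(A) = 0.3 × 144000 + 0.2 × 72000 + 0.3 × 151000 + 0.2 × 71000 = 43200 + 14400 + 45300 + 14200 = 117100
EV(B) = 0.58 × 43000 + 0.19 × 37000 + 0.23 × 100000 = 24940 + 7030 + 23000 = 54970
Overall = 0.1 × 117100 + 0.9 × 54970 = 11710 + 49473 = 61183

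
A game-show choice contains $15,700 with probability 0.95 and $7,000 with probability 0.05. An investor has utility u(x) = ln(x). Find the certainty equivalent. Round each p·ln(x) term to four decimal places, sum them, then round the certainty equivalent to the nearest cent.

$15,078.12

E[u] = 0.95·ln(15700) + 0.05·ln(7000) = 9.1783 + 0.4427 = 9.6210
CE = e^9.6210 ≈ 15078.12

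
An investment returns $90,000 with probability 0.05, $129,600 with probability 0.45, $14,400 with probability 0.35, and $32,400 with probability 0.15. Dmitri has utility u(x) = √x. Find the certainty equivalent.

E[u] = 0.05·√90000 + 0.45·√129600 + 0.35·√14400 + 0.15·√32400 = 0.05·300 + 0.45·360 + 0.35·120 + 0.15·180 = 246
CE = (246)² = 60516

$60,516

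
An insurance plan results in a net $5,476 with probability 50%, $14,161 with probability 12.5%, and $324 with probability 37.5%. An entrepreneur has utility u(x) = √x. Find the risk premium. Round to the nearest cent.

$1,192.73

E[u] = 0.5·√5476 + 0.125·√14161 + 0.375·√324 = 0.5·74 + 0.125·119 + 0.375·18 = 58.625
CE = (58.625)² = 3436.890625
Risk premium = EV − CE = 4629.625 − 3436.890625 = 1192.734375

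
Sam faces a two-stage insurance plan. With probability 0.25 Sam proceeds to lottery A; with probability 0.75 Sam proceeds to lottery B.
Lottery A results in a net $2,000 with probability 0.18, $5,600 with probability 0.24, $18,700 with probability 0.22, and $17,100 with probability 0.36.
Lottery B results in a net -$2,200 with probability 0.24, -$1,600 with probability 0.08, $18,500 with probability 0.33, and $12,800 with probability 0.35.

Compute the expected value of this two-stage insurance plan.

$10,440.25

EV(A) = 0.18 × 2000 + 0.24 × 5600 + 0.22 × 18700 + 0.36 × 17100 = 360 + 1344 + 4114 + 6156 = 11974
EV(B) = 0.24 × (-2200) + 0.08 × (-1600) + 0.33 × 18500 + 0.35 × 12800 = -528 − 128 + 6105 + 4480 = 9929
Overall = 0.25 × 11974 + 0.75 × 9929 = 2993.5 + 7446.75 = 10440.25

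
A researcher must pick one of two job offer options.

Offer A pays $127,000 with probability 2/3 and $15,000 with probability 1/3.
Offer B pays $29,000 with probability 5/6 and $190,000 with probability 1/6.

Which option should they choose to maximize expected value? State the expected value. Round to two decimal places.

Offer A ($89,666.67)

Offer A = 2/3 × 127000 + 1/3 × 15000 = 84666.6667 + 5000 = 89666.6667
Offer B = 5/6 × 29000 + 1/6 × 190000 = 24166.6667 + 31666.6667 = 55833.3333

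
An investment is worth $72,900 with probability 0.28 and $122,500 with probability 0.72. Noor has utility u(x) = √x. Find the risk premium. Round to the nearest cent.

E[u] = 0.28·√72900 + 0.72·√122500 = 0.28·270 + 0.72·350 = 327.6
CE = (327.6)² = 107321.76
Risk premium = EV − CE = 108612 − 107321.76 = 1290.24

$1,290.24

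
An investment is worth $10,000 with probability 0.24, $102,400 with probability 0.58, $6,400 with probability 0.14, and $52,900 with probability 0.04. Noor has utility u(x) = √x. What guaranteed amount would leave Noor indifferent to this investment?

$52,900

E[u] = 0.24·√10000 + 0.58·√102400 + 0.14·√6400 + 0.04·√52900 = 0.24·100 + 0.58·320 + 0.14·80 + 0.04·230 = 230
CE = (230)² = 52900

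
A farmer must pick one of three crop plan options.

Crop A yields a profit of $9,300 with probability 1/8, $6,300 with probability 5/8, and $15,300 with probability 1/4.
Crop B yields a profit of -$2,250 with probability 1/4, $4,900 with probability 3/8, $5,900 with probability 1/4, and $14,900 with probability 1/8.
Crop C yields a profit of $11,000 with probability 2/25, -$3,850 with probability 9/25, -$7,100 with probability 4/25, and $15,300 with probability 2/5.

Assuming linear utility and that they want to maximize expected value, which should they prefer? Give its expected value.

Crop A = 1/8 × 9300 + 5/8 × 6300 + 1/4 × 15300 = 1162.5 + 3937.5 + 3825 = 8925
Crop B = 1/4 × (-2250) + 3/8 × 4900 + 1/4 × 5900 + 1/8 × 14900 = -562.5 + 1837.5 + 1475 + 1862.5 = 4612.5
Crop C = 2/25 × 11000 + 9/25 × (-3850) + 4/25 × (-7100) + 2/5 × 15300 = 880 − 1386 − 1136 + 6120 = 4478

Crop A ($8,925)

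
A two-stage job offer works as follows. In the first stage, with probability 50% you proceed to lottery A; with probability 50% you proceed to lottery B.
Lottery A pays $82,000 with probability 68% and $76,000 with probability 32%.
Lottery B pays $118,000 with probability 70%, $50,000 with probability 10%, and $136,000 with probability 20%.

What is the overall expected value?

$97,440

EV(A) = 0.68 × 82000 + 0.32 × 76000 = 55760 + 24320 = 80080
EV(B) = 0.7 × 118000 + 0.1 × 50000 + 0.2 × 136000 = 82600 + 5000 + 27200 = 114800
Overall = 0.5 × 80080 + 0.5 × 114800 = 40040 + 57400 = 97440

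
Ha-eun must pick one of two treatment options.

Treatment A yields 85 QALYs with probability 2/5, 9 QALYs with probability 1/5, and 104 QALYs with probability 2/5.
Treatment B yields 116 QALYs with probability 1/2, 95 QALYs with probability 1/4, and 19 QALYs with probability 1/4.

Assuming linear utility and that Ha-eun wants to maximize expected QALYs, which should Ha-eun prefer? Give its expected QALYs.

Treatment B (86.5 QALYs)

Treatment A = 2/5 × 85 + 1/5 × 9 + 2/5 × 104 = 34 + 1.8 + 41.6 = 77.4
Treatment B = 1/2 × 116 + 1/4 × 95 + 1/4 × 19 = 58 + 23.75 + 4.75 = 86.5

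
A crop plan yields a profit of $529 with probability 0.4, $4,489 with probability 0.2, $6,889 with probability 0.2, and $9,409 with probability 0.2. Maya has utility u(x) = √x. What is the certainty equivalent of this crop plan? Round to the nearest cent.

$3,433.96

E[u] = 0.4·√529 + 0.2·√4489 + 0.2·√6889 + 0.2·√9409 = 0.4·23 + 0.2·67 + 0.2·83 + 0.2·97 = 58.6
CE = (58.6)² = 3433.96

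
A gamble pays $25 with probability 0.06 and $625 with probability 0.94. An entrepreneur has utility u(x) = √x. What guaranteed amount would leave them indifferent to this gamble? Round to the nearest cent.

E[u] = 0.06·√25 + 0.94·√625 = 0.06·5 + 0.94·25 = 23.8
CE = (23.8)² = 566.44

$566.44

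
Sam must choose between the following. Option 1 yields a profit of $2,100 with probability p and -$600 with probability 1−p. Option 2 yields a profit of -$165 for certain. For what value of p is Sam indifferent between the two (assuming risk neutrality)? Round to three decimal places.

p·2100 + (1−p)·(-600) = -165
2700p − 600 = -165
p = (-165 + 600) / 2700

p = 0.161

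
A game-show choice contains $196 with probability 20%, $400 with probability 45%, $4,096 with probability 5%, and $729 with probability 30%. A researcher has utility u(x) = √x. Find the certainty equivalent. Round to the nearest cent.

$533.61

E[u] = 0.2·√196 + 0.45·√400 + 0.05·√4096 + 0.3·√729 = 0.2·14 + 0.45·20 + 0.05·64 + 0.3·27 = 23.1
CE = (23.1)² = 533.61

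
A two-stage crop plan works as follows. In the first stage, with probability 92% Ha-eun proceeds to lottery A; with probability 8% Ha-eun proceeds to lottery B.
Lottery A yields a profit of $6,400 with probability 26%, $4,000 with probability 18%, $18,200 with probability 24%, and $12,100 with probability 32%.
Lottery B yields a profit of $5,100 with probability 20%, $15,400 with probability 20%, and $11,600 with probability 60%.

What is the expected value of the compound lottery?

$10,658.88

EV(A) = 0.26 × 6400 + 0.18 × 4000 + 0.24 × 18200 + 0.32 × 12100 = 1664 + 720 + 4368 + 3872 = 10624
EV(B) = 0.2 × 5100 + 0.2 × 15400 + 0.6 × 11600 = 1020 + 3080 + 6960 = 11060
Overall = 0.92 × 10624 + 0.08 × 11060 = 9774.08 + 884.8 = 10658.88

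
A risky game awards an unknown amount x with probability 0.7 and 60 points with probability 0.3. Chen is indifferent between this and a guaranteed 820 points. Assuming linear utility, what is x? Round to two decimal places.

0.7·x + 0.3·60 = 820
0.7·x = 820 − 18 = 802
x = 802 / 0.7 = 1145.7143

x = 1145.71 points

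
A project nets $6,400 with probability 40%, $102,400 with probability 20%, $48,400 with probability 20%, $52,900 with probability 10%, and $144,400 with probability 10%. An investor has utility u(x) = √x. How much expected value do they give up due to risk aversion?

$12,049

E[u] = 0.4·√6400 + 0.2·√102400 + 0.2·√48400 + 0.1·√52900 + 0.1·√144400 = 0.4·80 + 0.2·320 + 0.2·220 + 0.1·230 + 0.1·380 = 201
CE = (201)² = 40401
Risk premium = EV − CE = 52450 − 40401 = 12049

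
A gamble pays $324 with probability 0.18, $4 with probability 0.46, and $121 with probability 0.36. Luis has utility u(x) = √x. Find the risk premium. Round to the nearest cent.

E[u] = 0.18·√324 + 0.46·√4 + 0.36·√121 = 0.18·18 + 0.46·2 + 0.36·11 = 8.12
CE = (8.12)² = 65.9344
Risk premium = EV − CE = 103.72 − 65.9344 = 37.7856

$37.79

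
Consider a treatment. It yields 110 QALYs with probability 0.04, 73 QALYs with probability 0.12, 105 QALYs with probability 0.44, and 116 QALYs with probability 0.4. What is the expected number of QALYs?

105.76 QALYs

EV = 0.04 × 110 + 0.12 × 73 + 0.44 × 105 + 0.4 × 116 = 4.4 + 8.76 + 46.2 + 46.4 = 105.76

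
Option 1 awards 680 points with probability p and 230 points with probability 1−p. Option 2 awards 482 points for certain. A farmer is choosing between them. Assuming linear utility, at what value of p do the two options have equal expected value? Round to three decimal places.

p = 0.560

p·680 + (1−p)·230 = 482
450p + 230 = 482
p = (482 − 230) / 450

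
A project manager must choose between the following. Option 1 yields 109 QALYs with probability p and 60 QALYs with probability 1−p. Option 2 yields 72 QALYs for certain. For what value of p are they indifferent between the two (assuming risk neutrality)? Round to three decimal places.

p = 0.245

p·109 + (1−p)·60 = 72
49p + 60 = 72
p = (72 − 60) / 49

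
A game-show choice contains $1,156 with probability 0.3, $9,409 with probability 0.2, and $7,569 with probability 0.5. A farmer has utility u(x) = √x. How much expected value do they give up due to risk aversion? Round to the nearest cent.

E[u] = 0.3·√1156 + 0.2·√9409 + 0.5·√7569 = 0.3·34 + 0.2·97 + 0.5·87 = 73.1
CE = (73.1)² = 5343.61
Risk premium = EV − CE = 6013.1 − 5343.61 = 669.49

$669.49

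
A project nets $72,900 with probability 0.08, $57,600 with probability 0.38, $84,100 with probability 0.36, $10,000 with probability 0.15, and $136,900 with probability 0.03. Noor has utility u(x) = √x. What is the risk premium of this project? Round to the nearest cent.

$4,408.11

E[u] = 0.08·√72900 + 0.38·√57600 + 0.36·√84100 + 0.15·√10000 + 0.03·√136900 = 0.08·270 + 0.38·240 + 0.36·290 + 0.15·100 + 0.03·370 = 243.3
CE = (243.3)² = 59194.89
Risk premium = EV − CE = 63603 − 59194.89 = 4408.11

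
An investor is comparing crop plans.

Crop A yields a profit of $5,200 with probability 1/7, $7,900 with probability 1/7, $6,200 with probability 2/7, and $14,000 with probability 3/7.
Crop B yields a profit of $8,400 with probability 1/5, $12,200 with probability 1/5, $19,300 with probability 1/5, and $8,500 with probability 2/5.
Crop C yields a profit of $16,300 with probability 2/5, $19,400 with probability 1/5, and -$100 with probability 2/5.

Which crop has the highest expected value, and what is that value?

Crop B ($11,380)

Crop A = 1/7 × 5200 + 1/7 × 7900 + 2/7 × 6200 + 3/7 × 14000 = 742.8571 + 1128.5714 + 1771.4286 + 6000 = 9642.8571
Crop B = 1/5 × 8400 + 1/5 × 12200 + 1/5 × 19300 + 2/5 × 8500 = 1680 + 2440 + 3860 + 3400 = 11380
Crop C = 2/5 × 16300 + 1/5 × 19400 + 2/5 × (-100) = 6520 + 3880 − 40 = 10360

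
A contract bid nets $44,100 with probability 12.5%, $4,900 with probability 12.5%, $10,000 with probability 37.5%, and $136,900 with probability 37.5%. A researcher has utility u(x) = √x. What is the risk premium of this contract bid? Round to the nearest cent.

E[u] = 0.125·√44100 + 0.125·√4900 + 0.375·√10000 + 0.375·√136900 = 0.125·210 + 0.125·70 + 0.375·100 + 0.375·370 = 211.25
CE = (211.25)² = 44626.5625
Risk premium = EV − CE = 61212.5 − 44626.5625 = 16585.9375

$16,585.94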